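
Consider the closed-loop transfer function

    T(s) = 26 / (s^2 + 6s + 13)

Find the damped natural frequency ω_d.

ω_d = 2 rad/s

Comparing s^2 + 6s + 13 to s^2 + 2ζωₙs + ωₙ²: ωₙ = √13 ≈ 3.606 rad/s and ζ = 6/(2·√13) ≈ 0.8321.
ζωₙ = 6/2 = 3, so ω_d = ωₙ√(1−ζ²) = √(ωₙ² − (ζωₙ)²) = √(13 − 3²) = √4 = 2 rad/s.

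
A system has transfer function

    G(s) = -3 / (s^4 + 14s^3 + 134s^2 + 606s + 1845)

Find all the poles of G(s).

The poles are the roots of the denominator s^4 + 14s^3 + 134s^2 + 606s + 1845 = 0.
No real roots exist; factor into two real quadratics: (s^2 + 8s + 41)(s^2 + 6s + 45) = 0.
Each quadratic gives a conjugate pair via the quadratic formula.

s = -4 + 5j, -4 - 5j, -3 + 6j, -3 - 6j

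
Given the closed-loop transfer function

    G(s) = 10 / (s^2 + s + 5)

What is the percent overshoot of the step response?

Comparing s^2 + s + 5 to s^2 + 2ζωₙs + ωₙ²: ωₙ = √5 ≈ 2.236 rad/s and ζ = 1/(2·√5) ≈ 0.2236.
%OS = 100·exp(−πζ/√(1−ζ²)) = 100·exp(−π·0.2236/√(1−0.2236²)) ≈ 48.6%.

%OS ≈ 48.6%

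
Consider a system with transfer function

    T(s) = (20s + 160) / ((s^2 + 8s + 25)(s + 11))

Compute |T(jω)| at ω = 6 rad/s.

Substitute s = j6: numerator = 160 + j120, denominator = -409 + j462.
|T(j6)| = |160 + j120| / |-409 + j462| = 200 / 617.03 ≈ 0.3241.

|T(j6)| ≈ 0.3241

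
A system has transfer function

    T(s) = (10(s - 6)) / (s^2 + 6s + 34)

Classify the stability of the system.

The poles can be read from the denominator factors: s = -3 ± 5j.
Since all poles lie strictly in the left half-plane, the system is stable.

stable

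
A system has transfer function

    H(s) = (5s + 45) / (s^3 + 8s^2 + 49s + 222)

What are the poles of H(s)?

The poles are the roots of the denominator s^3 + 8s^2 + 49s + 222 = 0.
Trying s = -6: the polynomial evaluates to 0, so (s + 6) is a factor.
Dividing out leaves s^2 + 2s + 37 = 0.
The quadratic formula then gives s = -1 ± 6j.

s = -1 ± 6j, -6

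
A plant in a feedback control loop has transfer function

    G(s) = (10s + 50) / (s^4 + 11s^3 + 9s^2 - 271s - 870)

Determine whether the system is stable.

unstable

The denominator s^4 + 11s^3 + 9s^2 - 271s - 870 factors as (s^2 + 10s + 29)(s + 6)(s - 5), giving poles at s = -5 ± 2j, -6, 5.
Since the pole(s) at s = 5 lie in the right half-plane, the system is unstable.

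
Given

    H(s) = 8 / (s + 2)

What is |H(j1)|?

Substitute s = j1: numerator = 8, denominator = 2 + j1.
|H(j1)| = |8| / |2 + j1| = 8 / 2.2361 ≈ 3.578.

|H(j1)| ≈ 3.578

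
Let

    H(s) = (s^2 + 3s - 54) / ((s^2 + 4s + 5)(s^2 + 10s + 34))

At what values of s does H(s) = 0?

Set the numerator to zero: s^2 + 3s - 54 = 0.
Factoring: (s + 9)(s - 6) = 0.

s = -9, 6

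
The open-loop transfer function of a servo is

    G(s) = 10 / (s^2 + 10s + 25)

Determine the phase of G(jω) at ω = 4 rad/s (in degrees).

∠G(j4) ≈ -77.32°

At s = j4: numerator = 10, denominator = 9 + j40.
∠G = ∠num − ∠den = 0° − (77.320°) = -77.32°.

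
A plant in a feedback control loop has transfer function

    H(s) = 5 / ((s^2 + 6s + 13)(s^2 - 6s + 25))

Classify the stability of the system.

unstable

The poles can be read from the denominator factors: s = -3 + 2j, -3 - 2j, 3 + 4j, 3 - 4j.
Since the pole(s) at s = 3 ± 4j lie in the right half-plane, the system is unstable.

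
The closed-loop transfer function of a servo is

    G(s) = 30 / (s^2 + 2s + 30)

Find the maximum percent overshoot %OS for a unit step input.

Comparing s^2 + 2s + 30 to s^2 + 2ζωₙs + ωₙ²: ωₙ = √30 ≈ 5.477 rad/s and ζ = 2/(2·√30) ≈ 0.1826.
%OS = 100·exp(−πζ/√(1−ζ²)) = 100·exp(−π·0.1826/√(1−0.1826²)) ≈ 55.8%.

%OS ≈ 55.8%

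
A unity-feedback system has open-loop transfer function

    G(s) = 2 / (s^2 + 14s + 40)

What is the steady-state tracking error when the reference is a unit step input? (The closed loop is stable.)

G(s) has no poles at the origin.
This is a Type 0 system. Kp = lim_{s→0} G(s) = 2/40 = 1/20.
e_ss = 1/(1 + Kp) = 1/(1 + 1/20) = 20/21 ≈ 0.9524.

e_ss = 0.9524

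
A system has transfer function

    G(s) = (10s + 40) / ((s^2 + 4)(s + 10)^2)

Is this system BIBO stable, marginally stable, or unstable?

marginally stable

The poles can be read from the denominator factors: s = 2j, -2j, -10, -10.
Since the simple pole(s) at s = ±2j lie on the jω-axis with none in the right half-plane, the system is marginally stable.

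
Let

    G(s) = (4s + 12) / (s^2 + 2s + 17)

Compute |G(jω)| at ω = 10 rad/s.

Substitute s = j10: numerator = 12 + j40, denominator = -83 + j20.
|G(j10)| = |12 + j40| / |-83 + j20| = 41.761 / 85.376 ≈ 0.4891.

|G(j10)| ≈ 0.4891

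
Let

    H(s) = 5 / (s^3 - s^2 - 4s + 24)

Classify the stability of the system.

The denominator s^3 - s^2 - 4s + 24 factors as (s + 3)(s^2 - 4s + 8), giving poles at s = -3, 2 ± 2j.
Since the pole(s) at s = 2 + 2j, 2 - 2j lie in the right half-plane, the system is unstable.

unstable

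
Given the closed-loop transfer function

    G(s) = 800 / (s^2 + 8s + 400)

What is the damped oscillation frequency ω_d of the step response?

Comparing s^2 + 8s + 400 to s^2 + 2ζωₙs + ωₙ²: ωₙ = 20 rad/s and ζ = 8/(2·20) = 0.2.
ζωₙ = 8/2 = 4, so ω_d = ωₙ√(1−ζ²) = √(ωₙ² − (ζωₙ)²) = √(400 − 4²) = √384 ≈ 19.60 rad/s.

ω_d ≈ 19.60 rad/s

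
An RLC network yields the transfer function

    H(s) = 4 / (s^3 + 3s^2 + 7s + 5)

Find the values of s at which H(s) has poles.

s = -1 + 2j, -1 - 2j, -1

The poles are the roots of the denominator s^3 + 3s^2 + 7s + 5 = 0.
Trying s = -1: the polynomial evaluates to 0, so (s + 1) is a factor.
Dividing out leaves s^2 + 2s + 5 = 0.
The quadratic formula then gives s = -1 ± 2j.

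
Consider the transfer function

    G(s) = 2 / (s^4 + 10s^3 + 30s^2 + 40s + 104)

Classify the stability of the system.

marginally stable

The denominator s^4 + 10s^3 + 30s^2 + 40s + 104 factors as (s^2 + 4)(s^2 + 10s + 26), giving poles at s = ±2j, -5 ± j.
Since the simple pole(s) at s = 2j, -2j lie on the jω-axis with none in the right half-plane, the system is marginally stable.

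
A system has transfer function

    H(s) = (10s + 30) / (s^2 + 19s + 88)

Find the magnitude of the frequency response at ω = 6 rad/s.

Substitute s = j6: numerator = 30 + j60, denominator = 52 + j114.
|H(j6)| = |30 + j60| / |52 + j114| = 67.082 / 125.30 ≈ 0.5354.

|H(j6)| ≈ 0.5354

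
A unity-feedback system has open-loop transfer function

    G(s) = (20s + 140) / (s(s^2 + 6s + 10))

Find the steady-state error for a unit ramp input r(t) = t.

e_ss = 0.07143

G(s) has one pole at the origin.
This is a Type 1 system. Kv = lim_{s→0} s·G(s) = 140/10 = 14.
e_ss = 1/Kv = 1/(14) = 1/14 ≈ 0.07143.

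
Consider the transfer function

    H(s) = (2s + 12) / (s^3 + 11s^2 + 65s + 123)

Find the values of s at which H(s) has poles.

s = -4 ± 5j, -3

The poles are the roots of the denominator s^3 + 11s^2 + 65s + 123 = 0.
Trying s = -3: the polynomial evaluates to 0, so (s + 3) is a factor.
Dividing out leaves s^2 + 8s + 41 = 0.
The quadratic formula then gives s = -4 ± 5j.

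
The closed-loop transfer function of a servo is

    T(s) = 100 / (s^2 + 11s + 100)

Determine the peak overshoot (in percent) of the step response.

%OS ≈ 12.6%

Comparing s^2 + 11s + 100 to s^2 + 2ζωₙs + ωₙ²: ωₙ = 10 rad/s and ζ = 11/(2·10) = 0.55.
%OS = 100·exp(−πζ/√(1−ζ²)) = 100·exp(−π·0.55/√(1−0.55²)) ≈ 12.6%.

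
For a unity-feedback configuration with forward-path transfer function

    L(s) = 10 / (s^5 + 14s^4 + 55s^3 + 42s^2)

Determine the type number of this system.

Factor s from the denominator: s^5 + 14s^4 + 55s^3 + 42s^2 = s^2·(s^3 + 14s^2 + 55s + 42).
There are 2 poles at the origin, so the system is Type 2.

Type 2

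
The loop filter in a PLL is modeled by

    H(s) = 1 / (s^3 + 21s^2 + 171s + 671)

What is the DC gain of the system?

Set s = 0: H(0) = (1) / (671) = 1/671.

H(0) = 1/671 ≈ 0.001490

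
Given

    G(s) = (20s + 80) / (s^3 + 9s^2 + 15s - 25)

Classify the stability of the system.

The denominator s^3 + 9s^2 + 15s - 25 factors as (s + 5)^2(s - 1), giving poles at s = -5, -5, 1.
Since the pole(s) at s = 1 lie in the right half-plane, the system is unstable.

unstable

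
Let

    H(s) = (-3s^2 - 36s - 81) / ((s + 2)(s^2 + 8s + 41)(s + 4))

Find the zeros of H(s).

Set the numerator to zero: -3s^2 - 36s - 81 = 0, i.e. -3·(s^2 + 12s + 27) = 0.
Factoring: (s + 9)(s + 3) = 0.

s = -9, -3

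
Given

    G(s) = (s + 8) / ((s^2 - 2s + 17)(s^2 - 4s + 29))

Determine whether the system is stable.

The poles can be read from the denominator factors: s = 1 ± 4j, 2 ± 5j.
Since the pole(s) at s = 1 ± 4j, 2 ± 5j lie in the right half-plane, the system is unstable.

unstable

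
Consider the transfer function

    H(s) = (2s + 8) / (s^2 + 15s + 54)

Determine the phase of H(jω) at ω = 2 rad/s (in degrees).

∠H(j2) ≈ -4.399°

At s = j2: numerator = 8 + j4, denominator = 50 + j30.
∠H = ∠num − ∠den = 26.565° − (30.964°) = -4.399°.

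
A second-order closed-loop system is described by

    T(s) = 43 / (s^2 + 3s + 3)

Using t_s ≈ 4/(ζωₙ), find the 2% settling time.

t_s ≈ 2.667 s

Comparing s^2 + 3s + 3 to s^2 + 2ζωₙs + ωₙ²: ωₙ = √3 ≈ 1.732 rad/s and ζ = 3/(2·√3) ≈ 0.8660.
ζωₙ = 3/2 = 1.5, so t_s ≈ 4/(ζωₙ) = 4/1.5 ≈ 2.667 s.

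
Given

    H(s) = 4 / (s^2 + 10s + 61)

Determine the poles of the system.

s = -5 + 6j, -5 - 6j

The poles are the roots of the denominator s^2 + 10s + 61 = 0.
Using the quadratic formula: s = (-10 ± √(-144))/2 = -5 ± 6j.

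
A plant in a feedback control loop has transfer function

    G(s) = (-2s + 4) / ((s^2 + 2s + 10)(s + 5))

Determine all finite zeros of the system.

Set the numerator to zero: -2s + 4 = 0, i.e. -2·(s - 2) = 0.
So s = 2.

s = 2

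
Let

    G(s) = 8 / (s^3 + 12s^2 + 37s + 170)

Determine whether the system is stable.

stable

The denominator s^3 + 12s^2 + 37s + 170 factors as (s + 10)(s^2 + 2s + 17), giving poles at s = -10, -1 + 4j, -1 - 4j.
Since all poles lie strictly in the left half-plane, the system is stable.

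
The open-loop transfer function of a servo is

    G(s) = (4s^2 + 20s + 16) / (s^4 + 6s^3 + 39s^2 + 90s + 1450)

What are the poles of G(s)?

The poles are the roots of the denominator s^4 + 6s^3 + 39s^2 + 90s + 1450 = 0.
No real roots exist; factor into two real quadratics: (s^2 - 4s + 29)(s^2 + 10s + 50) = 0.
Each quadratic gives a conjugate pair via the quadratic formula.

s = 2 ± 5j, -5 ± 5j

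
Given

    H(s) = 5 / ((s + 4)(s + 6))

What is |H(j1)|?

|H(j1)| ≈ 0.1994

Substitute s = j1: numerator = 5, denominator = 23 + j10.
|H(j1)| = |5| / |23 + j10| = 5 / 25.080 ≈ 0.1994.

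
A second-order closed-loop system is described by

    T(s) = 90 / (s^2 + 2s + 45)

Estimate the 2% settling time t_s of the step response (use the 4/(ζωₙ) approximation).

Comparing s^2 + 2s + 45 to s^2 + 2ζωₙs + ωₙ²: ωₙ = √45 ≈ 6.708 rad/s and ζ = 2/(2·√45) ≈ 0.1491.
ζωₙ = 2/2 = 1, so t_s ≈ 4/(ζωₙ) = 4/1 = 4 s.

t_s ≈ 4 s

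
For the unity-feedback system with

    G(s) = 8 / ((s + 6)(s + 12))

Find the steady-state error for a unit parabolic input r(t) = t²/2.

e_ss = ∞

G(s) has no poles at the origin.
This is a Type 0 system; Ka = lim_{s→0} s^2·G(s) = 0, so the steady-state error for a parabola input is infinite.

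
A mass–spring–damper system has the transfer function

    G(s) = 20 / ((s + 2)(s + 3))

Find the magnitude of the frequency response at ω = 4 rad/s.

|G(j4)| ≈ 0.8944

Substitute s = j4: numerator = 20, denominator = -10 + j20.
|G(j4)| = |20| / |-10 + j20| = 20 / 22.361 ≈ 0.8944.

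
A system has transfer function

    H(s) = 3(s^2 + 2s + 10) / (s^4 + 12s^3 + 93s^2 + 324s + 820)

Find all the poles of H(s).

The poles are the roots of the denominator s^4 + 12s^3 + 93s^2 + 324s + 820 = 0.
No real roots exist; factor into two real quadratics: (s^2 + 4s + 20)(s^2 + 8s + 41) = 0.
Each quadratic gives a conjugate pair via the quadratic formula.

s = -2 + 4j, -2 - 4j, -4 + 5j, -4 - 5j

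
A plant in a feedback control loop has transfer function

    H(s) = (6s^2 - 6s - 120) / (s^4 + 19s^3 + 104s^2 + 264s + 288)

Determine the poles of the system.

The poles are the roots of the denominator s^4 + 19s^3 + 104s^2 + 264s + 288 = 0.
Trying s = -12: the polynomial evaluates to 0, so (s + 12) is a factor.
Dividing out leaves s^3 + 7s^2 + 20s + 24 = 0.
This factors further as (s^2 + 4s + 8)(s + 3) = 0.

s = -2 ± 2j, -12, -3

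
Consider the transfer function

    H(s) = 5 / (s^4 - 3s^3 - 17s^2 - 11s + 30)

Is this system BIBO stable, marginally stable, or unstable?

unstable

The denominator s^4 - 3s^3 - 17s^2 - 11s + 30 factors as (s^2 + 4s + 5)(s - 6)(s - 1), giving poles at s = -2 + j, -2 - j, 6, 1.
Since the pole(s) at s = 6, 1 lie in the right half-plane, the system is unstable.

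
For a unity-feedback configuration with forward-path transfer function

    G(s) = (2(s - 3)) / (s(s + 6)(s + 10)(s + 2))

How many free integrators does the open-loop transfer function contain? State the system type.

The denominator has 1 factor of s at the origin (free integrator), so this is a Type 1 system.

Type 1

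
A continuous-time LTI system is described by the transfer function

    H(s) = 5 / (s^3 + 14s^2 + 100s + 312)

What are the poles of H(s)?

s = -4 + 6j, -4 - 6j, -6

The poles are the roots of the denominator s^3 + 14s^2 + 100s + 312 = 0.
Trying s = -6: the polynomial evaluates to 0, so (s + 6) is a factor.
Dividing out leaves s^2 + 8s + 52 = 0.
The quadratic formula then gives s = -4 ± 6j.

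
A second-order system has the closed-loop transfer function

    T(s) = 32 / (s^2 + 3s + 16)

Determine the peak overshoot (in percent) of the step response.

%OS ≈ 28.1%

Comparing s^2 + 3s + 16 to s^2 + 2ζωₙs + ωₙ²: ωₙ = 4 rad/s and ζ = 3/(2·4) = 0.375.
%OS = 100·exp(−πζ/√(1−ζ²)) = 100·exp(−π·0.375/√(1−0.375²)) ≈ 28.1%.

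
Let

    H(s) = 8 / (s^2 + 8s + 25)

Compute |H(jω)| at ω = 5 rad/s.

Substitute s = j5: numerator = 8, denominator = j40.
|H(j5)| = |8| / |j40| = 8 / 40 = 0.2000.

|H(j5)| = 0.2000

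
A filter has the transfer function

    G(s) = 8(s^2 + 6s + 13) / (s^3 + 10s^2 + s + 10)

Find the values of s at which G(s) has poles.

The poles are the roots of the denominator s^3 + 10s^2 + s + 10 = 0.
Trying s = -10: the polynomial evaluates to 0, so (s + 10) is a factor.
Dividing out leaves s^2 + 1 = 0.
The quadratic formula then gives s = 0 ± 1j.

s = ±j, -10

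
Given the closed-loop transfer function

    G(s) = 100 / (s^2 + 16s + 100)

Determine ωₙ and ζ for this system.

Compare the denominator to the standard form s^2 + 2ζωₙs + ωₙ².
ωₙ² = 100, so ωₙ = 10 rad/s.
2ζωₙ = 16, so ζ = 16/(2·10) = 0.8.

ωₙ = 10 rad/s, ζ = 0.8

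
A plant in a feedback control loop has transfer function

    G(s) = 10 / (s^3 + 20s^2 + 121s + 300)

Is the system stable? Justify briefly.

The denominator s^3 + 20s^2 + 121s + 300 factors as (s^2 + 8s + 25)(s + 12), giving poles at s = -4 ± 3j, -12.
Since all poles lie strictly in the left half-plane, the system is stable.

stable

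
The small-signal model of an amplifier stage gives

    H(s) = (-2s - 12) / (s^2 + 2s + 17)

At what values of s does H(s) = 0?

Set the numerator to zero: -2s - 12 = 0, i.e. -2·(s + 6) = 0.
So s = -6.

s = -6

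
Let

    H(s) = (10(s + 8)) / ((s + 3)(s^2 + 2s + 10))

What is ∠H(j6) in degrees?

∠H(j6) ≈ 178.2°

At s = j6: numerator = 80 + j60, denominator = -150 - j120.
∠H = ∠num − ∠den = 36.870° − (-141.34°) = 178.2°.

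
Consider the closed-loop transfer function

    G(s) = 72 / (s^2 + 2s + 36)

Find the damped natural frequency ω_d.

Comparing s^2 + 2s + 36 to s^2 + 2ζωₙs + ωₙ²: ωₙ = 6 rad/s and ζ = 2/(2·6) ≈ 0.1667.
ζωₙ = 2/2 = 1, so ω_d = ωₙ√(1−ζ²) = √(ωₙ² − (ζωₙ)²) = √(36 − 1²) = √35 ≈ 5.916 rad/s.

ω_d ≈ 5.916 rad/s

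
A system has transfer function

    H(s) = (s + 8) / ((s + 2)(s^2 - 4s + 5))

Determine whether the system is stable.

unstable

The poles can be read from the denominator factors: s = -2, 2 + j, 2 - j.
Since the pole(s) at s = 2 + j, 2 - j lie in the right half-plane, the system is unstable.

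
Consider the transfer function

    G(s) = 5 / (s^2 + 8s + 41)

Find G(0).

Set s = 0: G(0) = (5) / (41) = 5/41.

G(0) = 5/41 ≈ 0.1220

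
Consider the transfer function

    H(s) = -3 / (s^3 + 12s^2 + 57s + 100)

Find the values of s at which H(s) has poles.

s = -4 + 3j, -4 - 3j, -4

The poles are the roots of the denominator s^3 + 12s^2 + 57s + 100 = 0.
Trying s = -4: the polynomial evaluates to 0, so (s + 4) is a factor.
Dividing out leaves s^2 + 8s + 25 = 0.
The quadratic formula then gives s = -4 ± 3j.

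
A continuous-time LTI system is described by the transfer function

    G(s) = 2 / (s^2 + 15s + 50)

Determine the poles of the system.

The poles are the roots of the denominator s^2 + 15s + 50 = 0.
Factoring: (s + 5)(s + 10) = 0, so s = -5 and s = -10.

s = -5, -10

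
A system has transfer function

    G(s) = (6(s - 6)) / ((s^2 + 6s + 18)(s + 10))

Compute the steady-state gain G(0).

At s = 0 each factor (s + a) contributes a and each (s^2 + bs + c) contributes c.
G(0) = 6·(-6) / ((18) · (10)) = -36/180 = -1/5.

G(0) = -1/5 ≈ -0.2000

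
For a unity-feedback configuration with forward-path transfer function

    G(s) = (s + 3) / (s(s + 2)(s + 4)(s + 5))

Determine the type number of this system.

The denominator has 1 factor of s at the origin (free integrator), so this is a Type 1 system.

Type 1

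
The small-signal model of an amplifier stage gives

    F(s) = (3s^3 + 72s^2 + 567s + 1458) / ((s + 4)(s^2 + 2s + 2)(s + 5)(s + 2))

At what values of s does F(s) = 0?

s = -9, -9, -6

Set the numerator to zero: 3s^3 + 72s^2 + 567s + 1458 = 0, i.e. 3·(s^3 + 24s^2 + 189s + 486) = 0.
Factoring: (s + 9)^2(s + 6) = 0.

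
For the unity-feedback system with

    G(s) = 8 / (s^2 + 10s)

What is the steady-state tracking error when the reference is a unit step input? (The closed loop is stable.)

G(s) has one pole at the origin.
This is a Type 1 system; for a step input the steady-state error is zero.

e_ss = 0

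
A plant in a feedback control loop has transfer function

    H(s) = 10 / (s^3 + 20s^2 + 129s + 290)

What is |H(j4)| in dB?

|H(j4)|_dB ≈ -33.1 dB

Substitute s = j4: numerator = 10, denominator = -30 + j452.
|H(j4)| = |10| / |-30 + j452| = 10 / 452.99 ≈ 0.02208.
In decibels: 20·log₁₀(0.02208) ≈ -33.1 dB.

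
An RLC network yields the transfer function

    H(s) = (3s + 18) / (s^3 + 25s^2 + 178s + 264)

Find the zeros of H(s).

s = -6

Set the numerator to zero: 3s + 18 = 0, i.e. 3·(s + 6) = 0.
So s = -6.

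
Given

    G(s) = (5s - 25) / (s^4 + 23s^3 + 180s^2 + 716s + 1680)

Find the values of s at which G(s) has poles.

The poles are the roots of the denominator s^4 + 23s^3 + 180s^2 + 716s + 1680 = 0.
Trying s = -12: the polynomial evaluates to 0, so (s + 12) is a factor.
Dividing out leaves s^3 + 11s^2 + 48s + 140 = 0.
This factors further as (s^2 + 4s + 20)(s + 7) = 0.

s = -2 + 4j, -2 - 4j, -12, -7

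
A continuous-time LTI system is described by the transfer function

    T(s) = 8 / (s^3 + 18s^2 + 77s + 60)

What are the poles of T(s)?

s = -12, -1, -5

The poles are the roots of the denominator s^3 + 18s^2 + 77s + 60 = 0.
Trying s = -12: the polynomial evaluates to 0, so (s + 12) is a factor.
Dividing out leaves s^2 + 6s + 5 = 0.
Factoring the quadratic: (s + 1)(s + 5) = 0.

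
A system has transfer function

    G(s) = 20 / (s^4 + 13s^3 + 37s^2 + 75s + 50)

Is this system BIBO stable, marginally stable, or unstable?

stable

The denominator s^4 + 13s^3 + 37s^2 + 75s + 50 factors as (s + 10)(s^2 + 2s + 5)(s + 1), giving poles at s = -10, -1 + 2j, -1 - 2j, -1.
Since all poles lie strictly in the left half-plane, the system is stable.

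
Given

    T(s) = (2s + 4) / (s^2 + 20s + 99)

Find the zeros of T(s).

Set the numerator to zero: 2s + 4 = 0, i.e. 2·(s + 2) = 0.
So s = -2.

s = -2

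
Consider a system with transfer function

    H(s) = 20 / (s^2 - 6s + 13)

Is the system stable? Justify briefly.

unstable

The denominator s^2 - 6s + 13 factors as (s^2 - 6s + 13), giving poles at s = 3 + 2j, 3 - 2j.
Since the pole(s) at s = 3 + 2j, 3 - 2j lie in the right half-plane, the system is unstable.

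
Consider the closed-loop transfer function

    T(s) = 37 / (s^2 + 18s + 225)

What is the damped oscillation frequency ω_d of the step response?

Comparing s^2 + 18s + 225 to s^2 + 2ζωₙs + ωₙ²: ωₙ = 15 rad/s and ζ = 18/(2·15) = 0.6.
ζωₙ = 18/2 = 9, so ω_d = ωₙ√(1−ζ²) = √(ωₙ² − (ζωₙ)²) = √(225 − 9²) = √144 = 12 rad/s.

ω_d = 12 rad/s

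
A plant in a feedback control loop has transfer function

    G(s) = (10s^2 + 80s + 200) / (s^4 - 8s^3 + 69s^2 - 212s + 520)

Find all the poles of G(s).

s = 2 + 3j, 2 - 3j, 2 + 6j, 2 - 6j

The poles are the roots of the denominator s^4 - 8s^3 + 69s^2 - 212s + 520 = 0.
No real roots exist; factor into two real quadratics: (s^2 - 4s + 13)(s^2 - 4s + 40) = 0.
Each quadratic gives a conjugate pair via the quadratic formula.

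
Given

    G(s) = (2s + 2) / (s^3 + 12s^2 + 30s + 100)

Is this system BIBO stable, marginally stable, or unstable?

stable

The denominator s^3 + 12s^2 + 30s + 100 factors as (s^2 + 2s + 10)(s + 10), giving poles at s = -1 ± 3j, -10.
Since all poles lie strictly in the left half-plane, the system is stable.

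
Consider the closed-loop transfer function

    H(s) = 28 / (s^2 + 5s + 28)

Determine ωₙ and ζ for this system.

ωₙ ≈ 5.292 rad/s, ζ ≈ 0.4725

Compare the denominator to the standard form s^2 + 2ζωₙs + ωₙ².
ωₙ² = 28, so ωₙ = √28 ≈ 5.292 rad/s.
2ζωₙ = 5, so ζ = 5/(2·√28) ≈ 0.4725.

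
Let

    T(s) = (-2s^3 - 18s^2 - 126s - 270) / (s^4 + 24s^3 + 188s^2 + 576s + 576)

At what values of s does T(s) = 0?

s = -3, -3 + 6j, -3 - 6j

Set the numerator to zero: -2s^3 - 18s^2 - 126s - 270 = 0, i.e. -2·(s^3 + 9s^2 + 63s + 135) = 0.
Factoring: (s + 3)(s^2 + 6s + 45) = 0.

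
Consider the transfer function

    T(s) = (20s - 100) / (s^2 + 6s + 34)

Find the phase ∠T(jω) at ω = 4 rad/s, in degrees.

∠T(j4) ≈ 88.21°

At s = j4: numerator = -100 + j80, denominator = 18 + j24.
∠T = ∠num − ∠den = 141.34° − (53.130°) = 88.21°.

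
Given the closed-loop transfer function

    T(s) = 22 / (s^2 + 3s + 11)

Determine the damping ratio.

ζ ≈ 0.4523

Compare the denominator to the standard form s^2 + 2ζωₙs + ωₙ².
ωₙ² = 11, so ωₙ = √11 ≈ 3.317 rad/s.
2ζωₙ = 3, so ζ = 3/(2·√11) ≈ 0.4523.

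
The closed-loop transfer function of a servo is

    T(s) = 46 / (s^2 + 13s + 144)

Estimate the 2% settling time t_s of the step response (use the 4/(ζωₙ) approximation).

t_s ≈ 0.6154 s

Comparing s^2 + 13s + 144 to s^2 + 2ζωₙs + ωₙ²: ωₙ = 12 rad/s and ζ = 13/(2·12) ≈ 0.5417.
ζωₙ = 13/2 = 6.5, so t_s ≈ 4/(ζωₙ) = 4/6.5 ≈ 0.6154 s.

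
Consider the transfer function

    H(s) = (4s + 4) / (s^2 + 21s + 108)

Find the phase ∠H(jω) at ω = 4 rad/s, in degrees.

At s = j4: numerator = 4 + j16, denominator = 92 + j84.
∠H = ∠num − ∠den = 75.964° − (42.397°) = 33.57°.

∠H(j4) ≈ 33.57°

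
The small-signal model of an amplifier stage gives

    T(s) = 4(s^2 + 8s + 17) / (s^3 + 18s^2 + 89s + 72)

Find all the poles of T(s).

The poles are the roots of the denominator s^3 + 18s^2 + 89s + 72 = 0.
Trying s = -9: the polynomial evaluates to 0, so (s + 9) is a factor.
Dividing out leaves s^2 + 9s + 8 = 0.
Factoring the quadratic: (s + 1)(s + 8) = 0.

s = -9, -1, -8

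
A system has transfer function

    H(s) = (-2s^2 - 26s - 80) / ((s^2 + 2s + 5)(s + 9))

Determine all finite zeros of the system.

s = -5, -8

Set the numerator to zero: -2s^2 - 26s - 80 = 0, i.e. -2·(s^2 + 13s + 40) = 0.
Factoring: (s + 5)(s + 8) = 0.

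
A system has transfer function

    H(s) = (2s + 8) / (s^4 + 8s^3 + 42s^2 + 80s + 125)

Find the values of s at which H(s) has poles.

The poles are the roots of the denominator s^4 + 8s^3 + 42s^2 + 80s + 125 = 0.
No real roots exist; factor into two real quadratics: (s^2 + 6s + 25)(s^2 + 2s + 5) = 0.
Each quadratic gives a conjugate pair via the quadratic formula.

s = -3 + 4j, -3 - 4j, -1 + 2j, -1 - 2j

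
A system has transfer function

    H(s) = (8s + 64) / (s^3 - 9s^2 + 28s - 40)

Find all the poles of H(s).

s = 2 ± 2j, 5

The poles are the roots of the denominator s^3 - 9s^2 + 28s - 40 = 0.
Trying s = 5: the polynomial evaluates to 0, so (s - 5) is a factor.
Dividing out leaves s^2 - 4s + 8 = 0.
The quadratic formula then gives s = 2 ± 2j.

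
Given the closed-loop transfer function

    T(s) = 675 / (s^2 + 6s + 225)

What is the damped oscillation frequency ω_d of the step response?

ω_d ≈ 14.70 rad/s

Comparing s^2 + 6s + 225 to s^2 + 2ζωₙs + ωₙ²: ωₙ = 15 rad/s and ζ = 6/(2·15) = 0.2.
ζωₙ = 6/2 = 3, so ω_d = ωₙ√(1−ζ²) = √(ωₙ² − (ζωₙ)²) = √(225 − 3²) = √216 ≈ 14.70 rad/s.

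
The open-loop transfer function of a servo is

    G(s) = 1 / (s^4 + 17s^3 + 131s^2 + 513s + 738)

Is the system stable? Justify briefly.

stable

The denominator s^4 + 17s^3 + 131s^2 + 513s + 738 factors as (s + 6)(s^2 + 8s + 41)(s + 3), giving poles at s = -6, -4 + 5j, -4 - 5j, -3.
Since all poles lie strictly in the left half-plane, the system is stable.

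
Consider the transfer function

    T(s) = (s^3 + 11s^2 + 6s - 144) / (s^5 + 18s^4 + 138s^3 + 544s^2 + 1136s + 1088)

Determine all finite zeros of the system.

s = 3, -8, -6

Set the numerator to zero: s^3 + 11s^2 + 6s - 144 = 0.
Factoring: (s - 3)(s + 8)(s + 6) = 0.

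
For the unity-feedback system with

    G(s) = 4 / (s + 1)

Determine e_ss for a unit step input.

e_ss = 0.2000

G(s) has no poles at the origin.
This is a Type 0 system. Kp = lim_{s→0} G(s) = 4/1.
e_ss = 1/(1 + Kp) = 1/(1 + 4) = 1/5 ≈ 0.2000.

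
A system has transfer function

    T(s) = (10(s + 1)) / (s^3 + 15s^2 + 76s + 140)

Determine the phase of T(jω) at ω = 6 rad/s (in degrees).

At s = j6: numerator = 10 + j60, denominator = -400 + j240.
∠T = ∠num − ∠den = 80.538° − (149.04°) = -68.50°.

∠T(j6) ≈ -68.50°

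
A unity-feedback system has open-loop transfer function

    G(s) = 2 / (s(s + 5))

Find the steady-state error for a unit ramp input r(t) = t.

G(s) has one pole at the origin.
This is a Type 1 system. Kv = lim_{s→0} s·G(s) = 2/5.
e_ss = 1/Kv = 1/(2/5) = 5/2 ≈ 2.500.

e_ss = 2.500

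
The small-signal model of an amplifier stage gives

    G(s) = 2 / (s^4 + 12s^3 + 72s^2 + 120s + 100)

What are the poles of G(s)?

The poles are the roots of the denominator s^4 + 12s^3 + 72s^2 + 120s + 100 = 0.
No real roots exist; factor into two real quadratics: (s^2 + 10s + 50)(s^2 + 2s + 2) = 0.
Each quadratic gives a conjugate pair via the quadratic formula.

s = -5 ± 5j, -1 ± j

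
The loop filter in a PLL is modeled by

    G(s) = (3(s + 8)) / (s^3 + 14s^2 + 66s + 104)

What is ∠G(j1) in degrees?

∠G(j1) ≈ -28.71°

At s = j1: numerator = 24 + j3, denominator = 90 + j65.
∠G = ∠num − ∠den = 7.1250° − (35.838°) = -28.71°.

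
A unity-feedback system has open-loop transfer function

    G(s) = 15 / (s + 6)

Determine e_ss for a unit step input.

e_ss = 0.2857

G(s) has no poles at the origin.
This is a Type 0 system. Kp = lim_{s→0} G(s) = 15/6 = 5/2.
e_ss = 1/(1 + Kp) = 1/(1 + 5/2) = 2/7 ≈ 0.2857.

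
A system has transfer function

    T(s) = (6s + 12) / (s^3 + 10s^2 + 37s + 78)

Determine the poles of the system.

The poles are the roots of the denominator s^3 + 10s^2 + 37s + 78 = 0.
Trying s = -6: the polynomial evaluates to 0, so (s + 6) is a factor.
Dividing out leaves s^2 + 4s + 13 = 0.
The quadratic formula then gives s = -2 ± 3j.

s = -2 ± 3j, -6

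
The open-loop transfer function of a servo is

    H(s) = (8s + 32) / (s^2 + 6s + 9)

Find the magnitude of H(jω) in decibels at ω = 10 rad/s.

|H(j10)|_dB ≈ -2.04 dB

Substitute s = j10: numerator = 32 + j80, denominator = -91 + j60.
|H(j10)| = |32 + j80| / |-91 + j60| = 86.163 / 109 ≈ 0.7905.
In decibels: 20·log₁₀(0.7905) ≈ -2.04 dB.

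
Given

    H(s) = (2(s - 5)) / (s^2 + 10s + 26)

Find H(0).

H(0) = -5/13 ≈ -0.3846

At s = 0 each factor (s + a) contributes a and each (s^2 + bs + c) contributes c.
H(0) = 2·(-5) / ((26)) = -10/26 = -5/13.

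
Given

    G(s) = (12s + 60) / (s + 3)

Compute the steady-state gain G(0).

Set s = 0: G(0) = (60) / (3) = 20.

G(0) = 20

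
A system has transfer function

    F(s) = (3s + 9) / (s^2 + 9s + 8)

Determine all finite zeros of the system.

Set the numerator to zero: 3s + 9 = 0, i.e. 3·(s + 3) = 0.
So s = -3.

s = -3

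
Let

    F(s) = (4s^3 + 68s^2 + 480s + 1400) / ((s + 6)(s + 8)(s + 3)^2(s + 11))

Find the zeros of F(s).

Set the numerator to zero: 4s^3 + 68s^2 + 480s + 1400 = 0, i.e. 4·(s^3 + 17s^2 + 120s + 350) = 0.
Factoring: (s + 7)(s^2 + 10s + 50) = 0.

s = -7, -5 + 5j, -5 - 5j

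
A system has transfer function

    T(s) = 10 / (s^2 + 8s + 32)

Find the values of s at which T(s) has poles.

The poles are the roots of the denominator s^2 + 8s + 32 = 0.
Using the quadratic formula: s = (-8 ± √(-64))/2 = -4 ± 4j.

s = -4 ± 4j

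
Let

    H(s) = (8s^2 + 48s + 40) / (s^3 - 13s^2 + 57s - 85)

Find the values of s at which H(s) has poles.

s = 4 ± j, 5

The poles are the roots of the denominator s^3 - 13s^2 + 57s - 85 = 0.
Trying s = 5: the polynomial evaluates to 0, so (s - 5) is a factor.
Dividing out leaves s^2 - 8s + 17 = 0.
The quadratic formula then gives s = 4 ± 1j.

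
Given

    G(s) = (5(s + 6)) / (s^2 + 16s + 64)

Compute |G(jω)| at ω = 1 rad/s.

|G(j1)| ≈ 0.4679

Substitute s = j1: numerator = 30 + j5, denominator = 63 + j16.
|G(j1)| = |30 + j5| / |63 + j16| = 30.414 / 65 ≈ 0.4679.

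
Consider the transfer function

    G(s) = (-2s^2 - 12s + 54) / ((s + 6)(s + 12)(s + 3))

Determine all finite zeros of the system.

s = -9, 3

Set the numerator to zero: -2s^2 - 12s + 54 = 0, i.e. -2·(s^2 + 6s - 27) = 0.
Factoring: (s + 9)(s - 3) = 0.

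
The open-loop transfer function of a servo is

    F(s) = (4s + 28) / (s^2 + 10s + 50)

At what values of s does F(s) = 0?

s = -7

Set the numerator to zero: 4s + 28 = 0, i.e. 4·(s + 7) = 0.
So s = -7.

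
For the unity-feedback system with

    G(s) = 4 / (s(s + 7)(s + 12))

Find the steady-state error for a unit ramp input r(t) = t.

e_ss = 21

G(s) has one pole at the origin.
This is a Type 1 system. Kv = lim_{s→0} s·G(s) = 4/84 = 1/21.
e_ss = 1/Kv = 1/(1/21) = 21.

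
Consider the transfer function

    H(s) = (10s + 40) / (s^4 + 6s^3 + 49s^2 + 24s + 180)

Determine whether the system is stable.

marginally stable

The denominator s^4 + 6s^3 + 49s^2 + 24s + 180 factors as (s^2 + 4)(s^2 + 6s + 45), giving poles at s = 2j, -2j, -3 + 6j, -3 - 6j.
Since the simple pole(s) at s = ±2j lie on the jω-axis with none in the right half-plane, the system is marginally stable.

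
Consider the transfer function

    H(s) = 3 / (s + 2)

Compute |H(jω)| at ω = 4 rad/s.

|H(j4)| ≈ 0.6708

Substitute s = j4: numerator = 3, denominator = 2 + j4.
|H(j4)| = |3| / |2 + j4| = 3 / 4.4721 ≈ 0.6708.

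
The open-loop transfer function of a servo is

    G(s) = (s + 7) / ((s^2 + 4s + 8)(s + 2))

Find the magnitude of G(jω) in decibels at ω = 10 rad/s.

|G(j10)|_dB ≈ -38.5 dB

Substitute s = j10: numerator = 7 + j10, denominator = -584 - j840.
|G(j10)| = |7 + j10| / |-584 - j840| = 12.207 / 1023.1 ≈ 0.01193.
In decibels: 20·log₁₀(0.01193) ≈ -38.5 dB.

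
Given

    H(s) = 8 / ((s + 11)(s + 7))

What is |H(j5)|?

Substitute s = j5: numerator = 8, denominator = 52 + j90.
|H(j5)| = |8| / |52 + j90| = 8 / 103.94 ≈ 0.07697.

|H(j5)| ≈ 0.07697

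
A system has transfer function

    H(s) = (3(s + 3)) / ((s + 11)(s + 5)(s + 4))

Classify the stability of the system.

The poles can be read from the denominator factors: s = -11, -5, -4.
Since all poles lie strictly in the left half-plane, the system is stable.

stable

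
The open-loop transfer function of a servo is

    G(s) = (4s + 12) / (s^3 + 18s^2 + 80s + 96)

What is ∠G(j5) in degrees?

∠G(j5) ≈ -83.12°

At s = j5: numerator = 12 + j20, denominator = -354 + j275.
∠G = ∠num − ∠den = 59.036° − (142.16°) = -83.12°.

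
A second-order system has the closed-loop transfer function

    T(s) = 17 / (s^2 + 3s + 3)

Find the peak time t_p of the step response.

t_p ≈ 3.628 s

Comparing s^2 + 3s + 3 to s^2 + 2ζωₙs + ωₙ²: ωₙ = √3 ≈ 1.732 rad/s and ζ = 3/(2·√3) ≈ 0.8660.
ζωₙ = 3/2 = 1.5, so ω_d = ωₙ√(1−ζ²) = √(ωₙ² − (ζωₙ)²) = √(3 − 1.5²) = √0.75 ≈ 0.8660 rad/s.
t_p = π/ω_d = π/0.8660 ≈ 3.628 s.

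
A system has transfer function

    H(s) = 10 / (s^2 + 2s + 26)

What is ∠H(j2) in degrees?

At s = j2: numerator = 10, denominator = 22 + j4.
∠H = ∠num − ∠den = 0° − (10.305°) = -10.30°.

∠H(j2) ≈ -10.30°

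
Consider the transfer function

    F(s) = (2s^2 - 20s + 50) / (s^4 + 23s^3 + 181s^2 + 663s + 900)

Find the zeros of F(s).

Set the numerator to zero: 2s^2 - 20s + 50 = 0, i.e. 2·(s^2 - 10s + 25) = 0.
Factoring: (s - 5)^2 = 0.

s = 5, 5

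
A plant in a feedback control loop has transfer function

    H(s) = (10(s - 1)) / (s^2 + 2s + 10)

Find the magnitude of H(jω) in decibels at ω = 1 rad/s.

Substitute s = j1: numerator = -10 + j10, denominator = 9 + j2.
|H(j1)| = |-10 + j10| / |9 + j2| = 14.142 / 9.2195 ≈ 1.534.
In decibels: 20·log₁₀(1.534) ≈ 3.72 dB.

|H(j1)|_dB ≈ 3.72 dB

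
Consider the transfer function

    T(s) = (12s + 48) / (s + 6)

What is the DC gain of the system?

T(0) = 8

Set s = 0: T(0) = (48) / (6) = 8.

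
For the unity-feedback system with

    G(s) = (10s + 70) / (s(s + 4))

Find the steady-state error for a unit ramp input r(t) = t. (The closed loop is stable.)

G(s) has one pole at the origin.
This is a Type 1 system. Kv = lim_{s→0} s·G(s) = 70/4 = 35/2.
e_ss = 1/Kv = 1/(35/2) = 2/35 ≈ 0.05714.

e_ss = 0.05714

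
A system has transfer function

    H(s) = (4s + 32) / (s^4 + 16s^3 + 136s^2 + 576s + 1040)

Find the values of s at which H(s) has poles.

The poles are the roots of the denominator s^4 + 16s^3 + 136s^2 + 576s + 1040 = 0.
No real roots exist; factor into two real quadratics: (s^2 + 8s + 20)(s^2 + 8s + 52) = 0.
Each quadratic gives a conjugate pair via the quadratic formula.

s = -4 + 2j, -4 - 2j, -4 + 6j, -4 - 6j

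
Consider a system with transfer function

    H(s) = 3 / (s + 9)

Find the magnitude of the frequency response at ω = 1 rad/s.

|H(j1)| ≈ 0.3313

Substitute s = j1: numerator = 3, denominator = 9 + j1.
|H(j1)| = |3| / |9 + j1| = 3 / 9.0554 ≈ 0.3313.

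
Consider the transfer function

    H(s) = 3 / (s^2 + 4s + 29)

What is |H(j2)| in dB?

Substitute s = j2: numerator = 3, denominator = 25 + j8.
|H(j2)| = |3| / |25 + j8| = 3 / 26.249 ≈ 0.1143.
In decibels: 20·log₁₀(0.1143) ≈ -18.8 dB.

|H(j2)|_dB ≈ -18.8 dB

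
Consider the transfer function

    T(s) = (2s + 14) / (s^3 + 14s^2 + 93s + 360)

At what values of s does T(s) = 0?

Set the numerator to zero: 2s + 14 = 0, i.e. 2·(s + 7) = 0.
So s = -7.

s = -7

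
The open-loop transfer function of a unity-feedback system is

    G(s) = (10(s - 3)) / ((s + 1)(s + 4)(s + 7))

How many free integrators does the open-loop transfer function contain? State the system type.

The denominator has no factor of s at the origin — no free integrator — so this is a Type 0 system.

Type 0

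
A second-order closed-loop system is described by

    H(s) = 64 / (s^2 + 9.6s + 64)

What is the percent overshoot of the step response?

Comparing s^2 + 9.6s + 64 to s^2 + 2ζωₙs + ωₙ²: ωₙ = 8 rad/s and ζ = 9.6/(2·8) = 0.6.
%OS = 100·exp(−πζ/√(1−ζ²)) = 100·exp(−π·0.6/√(1−0.6²)) ≈ 9.48%.

%OS ≈ 9.48%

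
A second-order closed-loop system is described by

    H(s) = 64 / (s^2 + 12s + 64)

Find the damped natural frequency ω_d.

Comparing s^2 + 12s + 64 to s^2 + 2ζωₙs + ωₙ²: ωₙ = 8 rad/s and ζ = 12/(2·8) = 0.75.
ζωₙ = 12/2 = 6, so ω_d = ωₙ√(1−ζ²) = √(ωₙ² − (ζωₙ)²) = √(64 − 6²) = √28 ≈ 5.292 rad/s.

ω_d ≈ 5.292 rad/s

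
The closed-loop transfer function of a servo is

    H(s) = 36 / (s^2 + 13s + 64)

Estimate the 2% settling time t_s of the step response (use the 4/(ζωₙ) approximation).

Comparing s^2 + 13s + 64 to s^2 + 2ζωₙs + ωₙ²: ωₙ = 8 rad/s and ζ = 13/(2·8) = 0.8125.
ζωₙ = 13/2 = 6.5, so t_s ≈ 4/(ζωₙ) = 4/6.5 ≈ 0.6154 s.

t_s ≈ 0.6154 s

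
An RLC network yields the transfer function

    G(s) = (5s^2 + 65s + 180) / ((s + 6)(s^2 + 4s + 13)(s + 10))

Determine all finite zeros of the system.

s = -4, -9

Set the numerator to zero: 5s^2 + 65s + 180 = 0, i.e. 5·(s^2 + 13s + 36) = 0.
Factoring: (s + 4)(s + 9) = 0.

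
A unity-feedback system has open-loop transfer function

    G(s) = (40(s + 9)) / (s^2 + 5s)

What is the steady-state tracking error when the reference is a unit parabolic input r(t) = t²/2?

G(s) has one pole at the origin.
This is a Type 1 system; Ka = lim_{s→0} s^2·G(s) = 0, so the steady-state error for a parabola input is infinite.

e_ss = ∞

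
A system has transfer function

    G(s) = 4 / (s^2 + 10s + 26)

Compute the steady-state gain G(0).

G(0) = 2/13 ≈ 0.1538

Set s = 0: G(0) = (4) / (26) = 2/13.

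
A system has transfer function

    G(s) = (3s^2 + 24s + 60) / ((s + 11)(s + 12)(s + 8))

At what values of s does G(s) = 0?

s = -4 + 2j, -4 - 2j

Set the numerator to zero: 3s^2 + 24s + 60 = 0, i.e. 3·(s^2 + 8s + 20) = 0.
Factoring: (s^2 + 8s + 20) = 0.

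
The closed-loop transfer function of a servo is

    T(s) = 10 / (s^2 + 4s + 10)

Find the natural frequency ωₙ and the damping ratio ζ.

Compare the denominator to the standard form s^2 + 2ζωₙs + ωₙ².
ωₙ² = 10, so ωₙ = √10 ≈ 3.162 rad/s.
2ζωₙ = 4, so ζ = 4/(2·√10) ≈ 0.6325.

ωₙ ≈ 3.162 rad/s, ζ ≈ 0.6325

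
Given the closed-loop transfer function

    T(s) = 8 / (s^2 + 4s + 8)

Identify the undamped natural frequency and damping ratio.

ωₙ ≈ 2.828 rad/s, ζ ≈ 0.7071

Compare the denominator to the standard form s^2 + 2ζωₙs + ωₙ².
ωₙ² = 8, so ωₙ = √8 ≈ 2.828 rad/s.
2ζωₙ = 4, so ζ = 4/(2·√8) ≈ 0.7071.
With ζ = 0.7071 the response is underdamped.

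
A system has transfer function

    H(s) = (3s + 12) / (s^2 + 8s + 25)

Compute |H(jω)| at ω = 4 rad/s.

|H(j4)| ≈ 0.5105

Substitute s = j4: numerator = 12 + j12, denominator = 9 + j32.
|H(j4)| = |12 + j12| / |9 + j32| = 16.971 / 33.242 ≈ 0.5105.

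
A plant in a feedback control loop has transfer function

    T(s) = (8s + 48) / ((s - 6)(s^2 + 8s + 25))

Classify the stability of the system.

The poles can be read from the denominator factors: s = 6, -4 ± 3j.
Since the pole(s) at s = 6 lie in the right half-plane, the system is unstable.

unstable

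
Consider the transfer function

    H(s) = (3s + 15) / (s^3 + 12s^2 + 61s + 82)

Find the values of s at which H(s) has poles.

s = -5 ± 4j, -2

The poles are the roots of the denominator s^3 + 12s^2 + 61s + 82 = 0.
Trying s = -2: the polynomial evaluates to 0, so (s + 2) is a factor.
Dividing out leaves s^2 + 10s + 41 = 0.
The quadratic formula then gives s = -5 ± 4j.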